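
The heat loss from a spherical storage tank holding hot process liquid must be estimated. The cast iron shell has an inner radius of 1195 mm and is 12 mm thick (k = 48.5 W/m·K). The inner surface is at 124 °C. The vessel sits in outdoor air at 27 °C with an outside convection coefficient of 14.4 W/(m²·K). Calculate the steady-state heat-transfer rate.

Spherical conduction: R = (1/r_in − 1/r_out)/(4πk) per layer; series-sum.
R_cast iron shell = (1/1.195 − 1/1.207)/(4π×48.5) = 1.365×10^-5 K/W
R_outer film = 1/(h·4πr_o²) = 1/(14.4×4π×1.207²) = 0.003793 K/W
R_total = 0.003807 K/W
Q = ΔT/R_total = 97/0.003807

Q ≈ 25500 W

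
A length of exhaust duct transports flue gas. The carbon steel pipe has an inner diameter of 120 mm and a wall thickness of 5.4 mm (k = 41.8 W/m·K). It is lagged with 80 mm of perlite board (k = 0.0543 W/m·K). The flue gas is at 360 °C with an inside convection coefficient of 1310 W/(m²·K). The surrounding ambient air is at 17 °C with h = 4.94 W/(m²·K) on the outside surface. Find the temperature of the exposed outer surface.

T ≈ 46.6 °C

Per-layer cylindrical resistances, series-summed:
R_inner film = 1/(h_i·2πr₁L) = 1/(1310×2π×0.06×1) = 0.002025 K/W
R_carbon steel pipe wall = ln(65.4/60)/(2π×41.8×1) = 3.281×10^-4 K/W
R_perlite board = ln(145.4/65.4)/(2π×0.0543×1) = 2.342 K/W
R_outer film = 1/(h_o·2πr_oL) = 1/(4.94×2π×0.1454×1) = 0.2216 K/W
R_total = 2.566 K/W
Q = ΔT/R_total = 343/2.566
Q = 134 W/m
T_interface = T_inner − Q·ΣR(inner→interface) = 360 − 134×2.344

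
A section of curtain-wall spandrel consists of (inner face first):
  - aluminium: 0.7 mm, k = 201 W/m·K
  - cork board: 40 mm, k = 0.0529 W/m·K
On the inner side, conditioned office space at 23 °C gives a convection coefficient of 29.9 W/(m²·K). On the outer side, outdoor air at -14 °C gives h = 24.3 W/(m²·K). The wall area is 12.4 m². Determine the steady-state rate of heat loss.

Model the wall as resistances in series:
R_inner film = 1/(h_i·A) = 1/(29.9×12.4) = 0.002697 K/W
R_aluminium = L/(kA) = 0.0007/(201×12.4) = 2.809×10^-7 K/W
R_cork board = L/(kA) = 0.04/(0.0529×12.4) = 0.06098 K/W
R_outer film = 1/(h_o·A) = 1/(24.3×12.4) = 0.003319 K/W
R_total = 0.067 K/W
Q = ΔT / R_total = 37 / 0.067

Q ≈ 552 W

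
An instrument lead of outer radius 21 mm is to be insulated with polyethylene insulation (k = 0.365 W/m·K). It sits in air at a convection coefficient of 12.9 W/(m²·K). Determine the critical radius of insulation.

For a cylinder r_cr = k/h = 0.365/12.9
r_cr = 28.3 mm; since the bare radius (21 mm) is below r_cr, adding a thin layer of insulation will *increase* heat loss.

r_cr ≈ 28.3 mm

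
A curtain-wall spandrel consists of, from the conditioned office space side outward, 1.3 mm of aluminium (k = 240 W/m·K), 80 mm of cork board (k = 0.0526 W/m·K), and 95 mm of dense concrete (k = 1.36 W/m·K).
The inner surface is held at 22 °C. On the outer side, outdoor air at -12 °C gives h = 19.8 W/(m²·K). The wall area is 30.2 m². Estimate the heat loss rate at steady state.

Thermal resistances in series:
R_aluminium = L/(kA) = 0.0013/(240×30.2) = 1.794×10^-7 K/W
R_cork board = L/(kA) = 0.08/(0.0526×30.2) = 0.05036 K/W
R_dense concrete = L/(kA) = 0.095/(1.36×30.2) = 0.002313 K/W
R_outer film = 1/(h_o·A) = 1/(19.8×30.2) = 0.001672 K/W
R_total = 0.05435 K/W
Q = ΔT / R_total = 34 / 0.05435

Q ≈ 626 W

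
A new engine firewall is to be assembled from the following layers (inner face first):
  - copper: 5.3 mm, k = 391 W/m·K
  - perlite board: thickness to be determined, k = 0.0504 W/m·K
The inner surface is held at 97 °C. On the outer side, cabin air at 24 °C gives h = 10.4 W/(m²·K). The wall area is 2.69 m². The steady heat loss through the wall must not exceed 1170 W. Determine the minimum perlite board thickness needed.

Treating each layer as a thermal resistance in series:
R_copper = L/(kA) = 0.0053/(391×2.69) = 5.039×10^-6 K/W
R_outer film = 1/(h_o·A) = 1/(10.4×2.69) = 0.03574 K/W
Sum of the known resistances R_other = 0.03575 K/W
Required total resistance R_tot = ΔT/Q_allow = 73/1170 = 0.06239 K/W
R_perlite board = R_tot − R_other = 0.02664 K/W
L = R·k·A = 0.02664×0.0504×2.69

L ≈ 3.61 mm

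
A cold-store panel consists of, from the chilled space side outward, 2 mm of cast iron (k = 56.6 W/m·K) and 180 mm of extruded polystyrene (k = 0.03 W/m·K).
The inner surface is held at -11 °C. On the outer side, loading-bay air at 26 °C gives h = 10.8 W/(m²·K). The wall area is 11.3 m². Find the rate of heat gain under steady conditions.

Model the wall as resistances in series:
R_cast iron = L/(kA) = 0.002/(56.6×11.3) = 3.127×10^-6 K/W
R_extruded polystyrene = L/(kA) = 0.18/(0.03×11.3) = 0.531 K/W
R_outer film = 1/(h_o·A) = 1/(10.8×11.3) = 0.008194 K/W
R_total = 0.5392 K/W
Q = ΔT / R_total = 37 / 0.5392

Q ≈ 68.6 W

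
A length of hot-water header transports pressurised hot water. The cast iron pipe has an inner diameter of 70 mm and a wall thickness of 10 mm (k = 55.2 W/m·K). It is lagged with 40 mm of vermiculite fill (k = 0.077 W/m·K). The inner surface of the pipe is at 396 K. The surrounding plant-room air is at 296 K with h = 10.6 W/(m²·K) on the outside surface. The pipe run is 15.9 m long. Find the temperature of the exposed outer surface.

Cylindrical conduction, so R = ln(r₂/r₁)/(2πkL) per layer, in series:
R_cast iron pipe wall = ln(45/35)/(2π×55.2×15.9) = 4.557×10^-5 K/W
R_vermiculite fill = ln(85/45)/(2π×0.077×15.9) = 0.08268 K/W
R_outer film = 1/(h_o·2πr_oL) = 1/(10.6×2π×0.085×15.9) = 0.01111 K/W
R_total = 0.09383 K/W
Q = ΔT/R_total = 100/0.09383
Q = 1070 W
T_interface = T_inner − Q·ΣR(inner→interface) = 396 − 1070×0.08272

T ≈ 308 K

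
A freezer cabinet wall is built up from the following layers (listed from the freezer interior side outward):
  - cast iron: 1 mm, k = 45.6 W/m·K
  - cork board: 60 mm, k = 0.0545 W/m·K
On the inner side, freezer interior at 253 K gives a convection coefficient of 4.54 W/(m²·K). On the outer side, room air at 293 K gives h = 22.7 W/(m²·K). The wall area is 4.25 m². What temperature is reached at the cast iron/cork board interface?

Thermal resistances in series:
R_inner film = 1/(h_i·A) = 1/(4.54×4.25) = 0.05183 K/W
R_cast iron = L/(kA) = 0.001/(45.6×4.25) = 5.16×10^-6 K/W
R_cork board = L/(kA) = 0.06/(0.0545×4.25) = 0.259 K/W
R_outer film = 1/(h_o·A) = 1/(22.7×4.25) = 0.01037 K/W
R_total = 0.3212 K/W;  Q = ΔT/R_total = 40/0.3212 = 124.5 W
T_interface = T_inner + Q·ΣR(inner→interface) = 253 + 125×0.05183

T ≈ 259 K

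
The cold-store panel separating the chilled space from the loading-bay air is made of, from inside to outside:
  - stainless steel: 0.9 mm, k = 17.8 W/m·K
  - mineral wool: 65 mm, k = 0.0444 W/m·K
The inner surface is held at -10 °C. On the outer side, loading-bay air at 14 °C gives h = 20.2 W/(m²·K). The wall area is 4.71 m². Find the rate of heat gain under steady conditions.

Thermal resistances in series:
R_stainless steel = L/(kA) = 0.0009/(17.8×4.71) = 1.073×10^-5 K/W
R_mineral wool = L/(kA) = 0.065/(0.0444×4.71) = 0.3108 K/W
R_outer film = 1/(h_o·A) = 1/(20.2×4.71) = 0.01051 K/W
R_total = 0.3213 K/W
Q = ΔT / R_total = 24 / 0.3213

Q ≈ 74.7 W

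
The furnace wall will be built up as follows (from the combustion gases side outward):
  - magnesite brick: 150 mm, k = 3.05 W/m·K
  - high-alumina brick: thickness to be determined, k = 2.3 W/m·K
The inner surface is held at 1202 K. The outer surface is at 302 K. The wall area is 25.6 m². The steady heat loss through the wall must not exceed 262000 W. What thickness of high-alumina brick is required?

L ≈ 89.1 mm

Model the wall as resistances in series:
R_magnesite brick = L/(kA) = 0.15/(3.05×25.6) = 0.001921 K/W
Sum of the known resistances R_other = 0.001921 K/W
Required total resistance R_tot = ΔT/Q_allow = 900/262000 = 0.003435 K/W
R_high-alumina brick = R_tot − R_other = 0.001514 K/W
L = R·k·A = 0.001514×2.3×25.6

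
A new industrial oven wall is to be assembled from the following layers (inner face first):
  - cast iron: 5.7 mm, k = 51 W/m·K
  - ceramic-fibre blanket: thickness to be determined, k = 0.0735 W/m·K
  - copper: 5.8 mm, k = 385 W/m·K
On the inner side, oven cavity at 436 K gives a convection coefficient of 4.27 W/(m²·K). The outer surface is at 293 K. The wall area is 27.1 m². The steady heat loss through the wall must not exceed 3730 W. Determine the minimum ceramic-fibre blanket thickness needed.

L ≈ 59.1 mm

Treating each layer as a thermal resistance in series:
R_inner film = 1/(h_i·A) = 1/(4.27×27.1) = 0.008642 K/W
R_cast iron = L/(kA) = 0.0057/(51×27.1) = 4.124×10^-6 K/W
R_copper = L/(kA) = 0.0058/(385×27.1) = 5.559×10^-7 K/W
Sum of the known resistances R_other = 0.008646 K/W
Required total resistance R_tot = ΔT/Q_allow = 143/3730 = 0.03834 K/W
R_ceramic-fibre blanket = R_tot − R_other = 0.02969 K/W
L = R·k·A = 0.02969×0.0735×27.1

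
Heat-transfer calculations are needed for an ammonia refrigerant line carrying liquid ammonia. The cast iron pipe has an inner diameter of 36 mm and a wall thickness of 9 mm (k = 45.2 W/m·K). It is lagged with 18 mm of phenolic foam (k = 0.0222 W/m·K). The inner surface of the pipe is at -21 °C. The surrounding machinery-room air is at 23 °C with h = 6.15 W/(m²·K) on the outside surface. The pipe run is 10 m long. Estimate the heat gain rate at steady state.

Q ≈ 104 W

For a radial system each layer contributes R = ln(r_out/r_in)/(2πkL); films add R = 1/(hA).
R_cast iron pipe wall = ln(27/18)/(2π×45.2×10) = 1.428×10^-4 K/W
R_phenolic foam = ln(45/27)/(2π×0.0222×10) = 0.3662 K/W
R_outer film = 1/(h_o·2πr_oL) = 1/(6.15×2π×0.045×10) = 0.05751 K/W
R_total = 0.4239 K/W
Q = ΔT/R_total = 44/0.4239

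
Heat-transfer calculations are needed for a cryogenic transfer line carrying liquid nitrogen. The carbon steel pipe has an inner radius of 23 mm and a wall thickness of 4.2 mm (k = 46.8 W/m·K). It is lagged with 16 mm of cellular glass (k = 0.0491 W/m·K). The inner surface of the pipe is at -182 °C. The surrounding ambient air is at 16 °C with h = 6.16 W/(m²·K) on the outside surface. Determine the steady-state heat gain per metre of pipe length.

Cylindrical conduction, so R = ln(r₂/r₁)/(2πkL) per layer, in series:
R_carbon steel pipe wall = ln(27.2/23)/(2π×46.8×1) = 5.704×10^-4 K/W
R_cellular glass = ln(43.2/27.2)/(2π×0.0491×1) = 1.5 K/W
R_outer film = 1/(h_o·2πr_oL) = 1/(6.16×2π×0.0432×1) = 0.5981 K/W
R_total = 2.098 K/W
Q = ΔT/R_total = 198/2.098

q′ ≈ 94.4 W/m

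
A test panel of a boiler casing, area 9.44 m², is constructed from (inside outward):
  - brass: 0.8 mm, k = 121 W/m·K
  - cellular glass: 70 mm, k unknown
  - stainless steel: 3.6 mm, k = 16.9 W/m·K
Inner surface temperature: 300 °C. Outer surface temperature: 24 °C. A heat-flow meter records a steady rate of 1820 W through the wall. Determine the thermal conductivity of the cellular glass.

k ≈ 0.0489 W/(m·K)

Model the wall as resistances in series:
R_brass = L/(kA) = 0.0008/(121×9.44) = 7.004×10^-7 K/W
R_stainless steel = L/(kA) = 0.0036/(16.9×9.44) = 2.257×10^-5 K/W
Sum of known resistances R_other = 2.327×10^-5 K/W
Total R = ΔT/Q = 276/1820 = 0.1516 K/W
R_cellular glass = R_total − R_other = 0.1516 K/W
k = L/(R·A) = 0.07/(0.1516×9.44)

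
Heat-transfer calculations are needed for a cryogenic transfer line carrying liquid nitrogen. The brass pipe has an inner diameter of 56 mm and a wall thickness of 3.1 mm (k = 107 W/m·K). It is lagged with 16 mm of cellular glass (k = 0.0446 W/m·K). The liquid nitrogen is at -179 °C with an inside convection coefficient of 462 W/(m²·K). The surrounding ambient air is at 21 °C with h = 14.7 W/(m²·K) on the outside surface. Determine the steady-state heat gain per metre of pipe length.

Radial resistances (cylindrical: R_cond = ln(r_o/r_i)/(2πkL), R_conv = 1/(h·2πrL)):
R_inner film = 1/(h_i·2πr₁L) = 1/(462×2π×0.028×1) = 0.0123 K/W
R_brass pipe wall = ln(31.1/28)/(2π×107×1) = 1.562×10^-4 K/W
R_cellular glass = ln(47.1/31.1)/(2π×0.0446×1) = 1.481 K/W
R_outer film = 1/(h_o·2πr_oL) = 1/(14.7×2π×0.0471×1) = 0.2299 K/W
R_total = 1.723 K/W
Q = ΔT/R_total = 200/1.723

q′ ≈ 116 W/m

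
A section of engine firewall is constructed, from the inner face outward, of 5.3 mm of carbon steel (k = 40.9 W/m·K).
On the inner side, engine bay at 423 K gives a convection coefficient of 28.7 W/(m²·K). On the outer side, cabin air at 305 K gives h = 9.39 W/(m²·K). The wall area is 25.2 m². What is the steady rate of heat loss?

Using the resistance-network approach (series):
R_inner film = 1/(h_i·A) = 1/(28.7×25.2) = 0.001383 K/W
R_carbon steel = L/(kA) = 0.0053/(40.9×25.2) = 5.142×10^-6 K/W
R_outer film = 1/(h_o·A) = 1/(9.39×25.2) = 0.004226 K/W
R_total = 0.005614 K/W
Q = ΔT / R_total = 118 / 0.005614

Q ≈ 21000 W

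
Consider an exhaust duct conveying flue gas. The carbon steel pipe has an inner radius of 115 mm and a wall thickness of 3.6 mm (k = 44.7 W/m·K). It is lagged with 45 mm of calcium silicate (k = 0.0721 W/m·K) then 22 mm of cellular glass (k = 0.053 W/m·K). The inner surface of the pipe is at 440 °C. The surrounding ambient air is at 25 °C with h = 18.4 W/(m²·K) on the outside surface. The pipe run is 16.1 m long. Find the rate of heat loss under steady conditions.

Per-layer cylindrical resistances, series-summed:
R_carbon steel pipe wall = ln(118.6/115)/(2π×44.7×16.1) = 6.817×10^-6 K/W
R_calcium silicate = ln(163.6/118.6)/(2π×0.0721×16.1) = 0.0441 K/W
R_cellular glass = ln(185.6/163.6)/(2π×0.053×16.1) = 0.02353 K/W
R_outer film = 1/(h_o·2πr_oL) = 1/(18.4×2π×0.1856×16.1) = 0.002895 K/W
R_total = 0.07054 K/W
Q = ΔT/R_total = 415/0.07054

Q ≈ 5880 W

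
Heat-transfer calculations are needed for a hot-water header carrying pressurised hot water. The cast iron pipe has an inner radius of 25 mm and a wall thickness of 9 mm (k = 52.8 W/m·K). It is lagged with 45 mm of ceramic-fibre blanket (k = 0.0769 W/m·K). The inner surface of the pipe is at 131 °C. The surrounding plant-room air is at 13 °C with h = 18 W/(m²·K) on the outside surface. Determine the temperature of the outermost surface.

T ≈ 20.1 °C

Per-layer cylindrical resistances, series-summed:
R_cast iron pipe wall = ln(34/25)/(2π×52.8×1) = 9.269×10^-4 K/W
R_ceramic-fibre blanket = ln(79/34)/(2π×0.0769×1) = 1.745 K/W
R_outer film = 1/(h_o·2πr_oL) = 1/(18×2π×0.079×1) = 0.1119 K/W
R_total = 1.858 K/W
Q = ΔT/R_total = 118/1.858
Q = 63.5 W/m
T_interface = T_inner − Q·ΣR(inner→interface) = 131 − 63.5×1.746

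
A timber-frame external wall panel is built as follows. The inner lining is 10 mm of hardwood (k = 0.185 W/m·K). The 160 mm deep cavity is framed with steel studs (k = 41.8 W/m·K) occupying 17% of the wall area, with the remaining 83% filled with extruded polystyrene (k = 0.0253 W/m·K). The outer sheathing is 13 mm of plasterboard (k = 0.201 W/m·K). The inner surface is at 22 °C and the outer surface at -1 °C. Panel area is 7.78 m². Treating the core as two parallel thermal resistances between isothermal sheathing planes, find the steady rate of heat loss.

Sheathing layers in series; stud and cavity paths in parallel between them.
R_inner = 0.01/(0.185×7.78) = 0.006948 K/W
R_stud  = 0.16/(41.8×0.17×7.78) = 0.002894 K/W
R_cav   = 0.16/(0.0253×0.83×7.78) = 0.9794 K/W
1/R_core = 1/R_stud + 1/R_cav → R_core = 0.002886 K/W
R_outer = 0.013/(0.201×7.78) = 0.008313 K/W
R_total = 0.01815 K/W
Q = ΔT/R_total = 23/0.01815

Q ≈ 1270 W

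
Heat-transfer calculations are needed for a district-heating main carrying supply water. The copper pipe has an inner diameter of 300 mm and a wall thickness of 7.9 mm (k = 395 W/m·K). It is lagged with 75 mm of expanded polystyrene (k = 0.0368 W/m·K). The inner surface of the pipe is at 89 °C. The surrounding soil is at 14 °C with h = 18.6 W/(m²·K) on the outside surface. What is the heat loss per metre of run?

For a radial system each layer contributes R = ln(r_out/r_in)/(2πkL); films add R = 1/(hA).
R_copper pipe wall = ln(157.9/150)/(2π×395×1) = 2.068×10^-5 K/W
R_expanded polystyrene = ln(232.9/157.9)/(2π×0.0368×1) = 1.681 K/W
R_outer film = 1/(h_o·2πr_oL) = 1/(18.6×2π×0.2329×1) = 0.03674 K/W
R_total = 1.718 K/W
Q = ΔT/R_total = 75/1.718

q′ ≈ 43.7 W/m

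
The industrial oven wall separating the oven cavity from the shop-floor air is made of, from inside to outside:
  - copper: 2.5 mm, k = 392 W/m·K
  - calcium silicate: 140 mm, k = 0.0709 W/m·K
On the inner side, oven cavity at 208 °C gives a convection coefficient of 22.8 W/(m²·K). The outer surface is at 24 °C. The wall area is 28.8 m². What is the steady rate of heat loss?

Q ≈ 2630 W

Model the wall as resistances in series:
R_inner film = 1/(h_i·A) = 1/(22.8×28.8) = 0.001523 K/W
R_copper = L/(kA) = 0.0025/(392×28.8) = 2.214×10^-7 K/W
R_calcium silicate = L/(kA) = 0.14/(0.0709×28.8) = 0.06856 K/W
R_total = 0.07009 K/W
Q = ΔT / R_total = 184 / 0.07009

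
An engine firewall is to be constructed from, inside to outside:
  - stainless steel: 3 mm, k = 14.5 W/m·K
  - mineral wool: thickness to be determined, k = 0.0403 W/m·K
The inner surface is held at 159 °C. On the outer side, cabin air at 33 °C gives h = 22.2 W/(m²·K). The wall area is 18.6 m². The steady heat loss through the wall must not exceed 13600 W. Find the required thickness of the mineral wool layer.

Thermal resistances in series:
R_stainless steel = L/(kA) = 0.003/(14.5×18.6) = 1.112×10^-5 K/W
R_outer film = 1/(h_o·A) = 1/(22.2×18.6) = 0.002422 K/W
Sum of the known resistances R_other = 0.002433 K/W
Required total resistance R_tot = ΔT/Q_allow = 126/13600 = 0.009265 K/W
R_mineral wool = R_tot − R_other = 0.006832 K/W
L = R·k·A = 0.006832×0.0403×18.6

L ≈ 5.12 mm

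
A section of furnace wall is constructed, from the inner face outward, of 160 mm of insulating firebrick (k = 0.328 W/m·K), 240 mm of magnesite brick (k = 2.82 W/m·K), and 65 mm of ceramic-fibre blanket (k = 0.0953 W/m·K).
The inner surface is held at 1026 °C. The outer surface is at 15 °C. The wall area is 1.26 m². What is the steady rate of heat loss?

Q ≈ 1020 W

Using the resistance-network approach (series):
R_insulating firebrick = L/(kA) = 0.16/(0.328×1.26) = 0.3871 K/W
R_magnesite brick = L/(kA) = 0.24/(2.82×1.26) = 0.06754 K/W
R_ceramic-fibre blanket = L/(kA) = 0.065/(0.0953×1.26) = 0.5413 K/W
R_total = 0.996 K/W
Q = ΔT / R_total = 1011 / 0.996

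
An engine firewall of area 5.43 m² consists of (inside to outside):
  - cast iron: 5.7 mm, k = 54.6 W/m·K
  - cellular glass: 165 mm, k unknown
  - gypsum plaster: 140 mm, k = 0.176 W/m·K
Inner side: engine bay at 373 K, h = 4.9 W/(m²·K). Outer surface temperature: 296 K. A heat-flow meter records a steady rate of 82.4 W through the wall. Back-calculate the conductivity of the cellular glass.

k ≈ 0.0405 W/(m·K)

Series thermal resistances:
R_inner film = 1/(h_i·A) = 1/(4.9×5.43) = 0.03758 K/W
R_cast iron = L/(kA) = 0.0057/(54.6×5.43) = 1.923×10^-5 K/W
R_gypsum plaster = L/(kA) = 0.14/(0.176×5.43) = 0.1465 K/W
Sum of known resistances R_other = 0.1841 K/W
Total R = ΔT/Q = 77/82.4 = 0.9345 K/W
R_cellular glass = R_total − R_other = 0.7504 K/W
k = L/(R·A) = 0.165/(0.7504×5.43)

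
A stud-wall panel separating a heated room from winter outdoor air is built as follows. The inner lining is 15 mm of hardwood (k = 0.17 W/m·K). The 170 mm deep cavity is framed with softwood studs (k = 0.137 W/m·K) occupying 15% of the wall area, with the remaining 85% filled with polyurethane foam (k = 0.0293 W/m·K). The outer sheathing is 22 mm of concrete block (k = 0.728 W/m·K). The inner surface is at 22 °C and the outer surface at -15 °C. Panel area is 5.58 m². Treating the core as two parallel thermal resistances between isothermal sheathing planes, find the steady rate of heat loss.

Q ≈ 53.5 W

Sheathing layers in series; stud and cavity paths in parallel between them.
R_inner = 0.015/(0.17×5.58) = 0.01581 K/W
R_stud  = 0.17/(0.137×0.15×5.58) = 1.483 K/W
R_cav   = 0.17/(0.0293×0.85×5.58) = 1.223 K/W
1/R_core = 1/R_stud + 1/R_cav → R_core = 0.6702 K/W
R_outer = 0.022/(0.728×5.58) = 0.005416 K/W
R_total = 0.6915 K/W
Q = ΔT/R_total = 37/0.6915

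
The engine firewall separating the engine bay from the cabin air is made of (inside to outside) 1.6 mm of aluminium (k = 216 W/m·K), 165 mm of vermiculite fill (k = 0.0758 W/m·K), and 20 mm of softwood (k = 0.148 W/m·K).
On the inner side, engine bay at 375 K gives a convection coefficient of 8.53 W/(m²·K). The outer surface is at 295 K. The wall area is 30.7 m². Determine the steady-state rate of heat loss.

Q ≈ 1010 W

Series thermal resistances:
R_inner film = 1/(h_i·A) = 1/(8.53×30.7) = 0.003819 K/W
R_aluminium = L/(kA) = 0.0016/(216×30.7) = 2.413×10^-7 K/W
R_vermiculite fill = L/(kA) = 0.165/(0.0758×30.7) = 0.0709 K/W
R_softwood = L/(kA) = 0.02/(0.148×30.7) = 0.004402 K/W
R_total = 0.07913 K/W
Q = ΔT / R_total = 80 / 0.07913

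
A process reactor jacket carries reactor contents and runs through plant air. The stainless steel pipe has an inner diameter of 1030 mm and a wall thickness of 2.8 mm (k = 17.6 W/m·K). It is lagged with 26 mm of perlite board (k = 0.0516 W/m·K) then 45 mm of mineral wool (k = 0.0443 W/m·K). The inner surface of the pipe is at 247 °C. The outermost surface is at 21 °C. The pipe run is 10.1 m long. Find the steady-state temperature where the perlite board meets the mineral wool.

T ≈ 169 °C

Cylindrical conduction, so R = ln(r₂/r₁)/(2πkL) per layer, in series:
R_stainless steel pipe wall = ln(517.8/515)/(2π×17.6×10.1) = 4.855×10^-6 K/W
R_perlite board = ln(543.8/517.8)/(2π×0.0516×10.1) = 0.01496 K/W
R_mineral wool = ln(588.8/543.8)/(2π×0.0443×10.1) = 0.02828 K/W
R_total = 0.04325 K/W
Q = ΔT/R_total = 226/0.04325
Q = 5230 W
T_interface = T_inner − Q·ΣR(inner→interface) = 247 − 5230×0.01497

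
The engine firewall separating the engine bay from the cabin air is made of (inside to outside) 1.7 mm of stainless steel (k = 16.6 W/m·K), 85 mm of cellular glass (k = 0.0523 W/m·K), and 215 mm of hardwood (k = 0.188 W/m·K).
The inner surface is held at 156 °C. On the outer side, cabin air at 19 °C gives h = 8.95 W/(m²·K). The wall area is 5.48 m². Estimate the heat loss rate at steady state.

Q ≈ 261 W

Model the wall as resistances in series:
R_stainless steel = L/(kA) = 0.0017/(16.6×5.48) = 1.869×10^-5 K/W
R_cellular glass = L/(kA) = 0.085/(0.0523×5.48) = 0.2966 K/W
R_hardwood = L/(kA) = 0.215/(0.188×5.48) = 0.2087 K/W
R_outer film = 1/(h_o·A) = 1/(8.95×5.48) = 0.02039 K/W
R_total = 0.5257 K/W
Q = ΔT / R_total = 137 / 0.5257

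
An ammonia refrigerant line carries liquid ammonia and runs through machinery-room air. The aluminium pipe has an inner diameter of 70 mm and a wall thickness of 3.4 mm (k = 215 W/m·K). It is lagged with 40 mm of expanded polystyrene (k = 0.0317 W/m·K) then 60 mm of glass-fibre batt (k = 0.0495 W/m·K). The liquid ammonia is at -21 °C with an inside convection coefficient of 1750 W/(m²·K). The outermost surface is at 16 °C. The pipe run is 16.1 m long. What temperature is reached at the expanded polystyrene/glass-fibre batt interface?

T ≈ 3.51 °C

For a radial system each layer contributes R = ln(r_out/r_in)/(2πkL); films add R = 1/(hA).
R_inner film = 1/(h_i·2πr₁L) = 1/(1750×2π×0.035×16.1) = 1.614×10^-4 K/W
R_aluminium pipe wall = ln(38.4/35)/(2π×215×16.1) = 4.263×10^-6 K/W
R_expanded polystyrene = ln(78.4/38.4)/(2π×0.0317×16.1) = 0.2226 K/W
R_glass-fibre batt = ln(138.4/78.4)/(2π×0.0495×16.1) = 0.1135 K/W
R_total = 0.3362 K/W
Q = ΔT/R_total = 37/0.3362
Q = 110 W
T_interface = T_inner + Q·ΣR(inner→interface) = -21 + 110×0.2227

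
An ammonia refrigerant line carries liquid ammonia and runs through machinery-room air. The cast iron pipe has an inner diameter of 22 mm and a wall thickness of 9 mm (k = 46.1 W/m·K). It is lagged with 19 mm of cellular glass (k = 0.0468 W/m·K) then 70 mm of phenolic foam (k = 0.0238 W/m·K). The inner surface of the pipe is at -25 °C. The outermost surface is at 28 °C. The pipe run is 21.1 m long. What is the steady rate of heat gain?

Q ≈ 122 W

Treating each annulus and film as a series resistance:
R_cast iron pipe wall = ln(20/11)/(2π×46.1×21.1) = 9.782×10^-5 K/W
R_cellular glass = ln(39/20)/(2π×0.0468×21.1) = 0.1076 K/W
R_phenolic foam = ln(109/39)/(2π×0.0238×21.1) = 0.3257 K/W
R_total = 0.4335 K/W
Q = ΔT/R_total = 53/0.4335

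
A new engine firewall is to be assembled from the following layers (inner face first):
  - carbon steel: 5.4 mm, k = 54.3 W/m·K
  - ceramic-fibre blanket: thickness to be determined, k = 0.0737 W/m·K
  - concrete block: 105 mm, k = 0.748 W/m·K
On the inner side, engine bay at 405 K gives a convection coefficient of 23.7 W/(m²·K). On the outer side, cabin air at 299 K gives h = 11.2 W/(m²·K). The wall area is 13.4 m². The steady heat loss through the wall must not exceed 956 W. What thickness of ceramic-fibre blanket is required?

Model the wall as resistances in series:
R_inner film = 1/(h_i·A) = 1/(23.7×13.4) = 0.003149 K/W
R_carbon steel = L/(kA) = 0.0054/(54.3×13.4) = 7.421×10^-6 K/W
R_concrete block = L/(kA) = 0.105/(0.748×13.4) = 0.01048 K/W
R_outer film = 1/(h_o·A) = 1/(11.2×13.4) = 0.006663 K/W
Sum of the known resistances R_other = 0.0203 K/W
Required total resistance R_tot = ΔT/Q_allow = 106/956 = 0.1109 K/W
R_ceramic-fibre blanket = R_tot − R_other = 0.09058 K/W
L = R·k·A = 0.09058×0.0737×13.4

L ≈ 89.5 mm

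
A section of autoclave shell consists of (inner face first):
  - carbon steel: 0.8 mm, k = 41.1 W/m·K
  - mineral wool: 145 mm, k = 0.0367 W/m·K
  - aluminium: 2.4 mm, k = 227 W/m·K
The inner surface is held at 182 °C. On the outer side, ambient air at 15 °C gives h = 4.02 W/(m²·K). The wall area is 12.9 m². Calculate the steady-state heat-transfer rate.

Q ≈ 513 W

Treating each layer as a thermal resistance in series:
R_carbon steel = L/(kA) = 0.0008/(41.1×12.9) = 1.509×10^-6 K/W
R_mineral wool = L/(kA) = 0.145/(0.0367×12.9) = 0.3063 K/W
R_aluminium = L/(kA) = 0.0024/(227×12.9) = 8.196×10^-7 K/W
R_outer film = 1/(h_o·A) = 1/(4.02×12.9) = 0.01928 K/W
R_total = 0.3256 K/W
Q = ΔT / R_total = 167 / 0.3256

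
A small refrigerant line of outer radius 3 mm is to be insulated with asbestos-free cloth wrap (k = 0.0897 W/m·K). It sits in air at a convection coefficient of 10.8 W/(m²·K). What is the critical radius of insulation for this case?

For a cylinder r_cr = k/h = 0.0897/10.8
r_cr = 8.31 mm; since the bare radius (3 mm) is below r_cr, adding a thin layer of insulation will *increase* heat loss.

r_cr ≈ 8.31 mm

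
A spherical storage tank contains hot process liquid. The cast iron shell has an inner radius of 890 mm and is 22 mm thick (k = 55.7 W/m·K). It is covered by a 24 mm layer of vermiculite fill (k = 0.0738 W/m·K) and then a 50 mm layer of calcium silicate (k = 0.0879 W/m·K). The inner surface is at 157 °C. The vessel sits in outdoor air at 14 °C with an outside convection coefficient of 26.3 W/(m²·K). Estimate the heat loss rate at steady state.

Q ≈ 1730 W

Each spherical layer contributes R = (1/r_i − 1/r_o)/(4πk):
R_cast iron shell = (1/0.89 − 1/0.912)/(4π×55.7) = 3.872×10^-5 K/W
R_vermiculite fill = (1/0.912 − 1/0.936)/(4π×0.0738) = 0.03032 K/W
R_calcium silicate = (1/0.936 − 1/0.986)/(4π×0.0879) = 0.04905 K/W
R_outer film = 1/(h·4πr_o²) = 1/(26.3×4π×0.986²) = 0.003112 K/W
R_total = 0.08251 K/W
Q = ΔT/R_total = 143/0.08251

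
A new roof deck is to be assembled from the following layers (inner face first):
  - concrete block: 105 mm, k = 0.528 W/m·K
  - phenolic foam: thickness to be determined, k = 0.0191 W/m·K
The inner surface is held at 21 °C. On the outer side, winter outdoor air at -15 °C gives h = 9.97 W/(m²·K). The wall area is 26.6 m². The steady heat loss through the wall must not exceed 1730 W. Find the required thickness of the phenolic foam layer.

L ≈ 4.86 mm

Thermal resistances in series:
R_concrete block = L/(kA) = 0.105/(0.528×26.6) = 0.007476 K/W
R_outer film = 1/(h_o·A) = 1/(9.97×26.6) = 0.003771 K/W
Sum of the known resistances R_other = 0.01125 K/W
Required total resistance R_tot = ΔT/Q_allow = 36/1730 = 0.02081 K/W
R_phenolic foam = R_tot − R_other = 0.009562 K/W
L = R·k·A = 0.009562×0.0191×26.6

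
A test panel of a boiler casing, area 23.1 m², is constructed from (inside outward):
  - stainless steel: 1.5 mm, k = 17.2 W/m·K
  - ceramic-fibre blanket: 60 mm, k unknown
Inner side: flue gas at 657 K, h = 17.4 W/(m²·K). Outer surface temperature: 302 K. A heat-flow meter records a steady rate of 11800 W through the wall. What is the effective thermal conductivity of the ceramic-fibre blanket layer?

Treating each layer as a thermal resistance in series:
R_inner film = 1/(h_i·A) = 1/(17.4×23.1) = 0.002488 K/W
R_stainless steel = L/(kA) = 0.0015/(17.2×23.1) = 3.775×10^-6 K/W
Sum of known resistances R_other = 0.002492 K/W
Total R = ΔT/Q = 355/11800 = 0.03008 K/W
R_ceramic-fibre blanket = R_total − R_other = 0.02759 K/W
k = L/(R·A) = 0.06/(0.02759×23.1)

k ≈ 0.0941 W/(m·K)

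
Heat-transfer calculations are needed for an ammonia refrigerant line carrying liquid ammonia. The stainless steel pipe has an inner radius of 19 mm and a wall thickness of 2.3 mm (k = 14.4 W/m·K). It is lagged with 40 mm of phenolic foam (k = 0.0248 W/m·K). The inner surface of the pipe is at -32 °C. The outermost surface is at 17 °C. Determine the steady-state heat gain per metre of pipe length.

q′ ≈ 7.22 W/m

Treating each annulus and film as a series resistance:
R_stainless steel pipe wall = ln(21.3/19)/(2π×14.4×1) = 0.001263 K/W
R_phenolic foam = ln(61.3/21.3)/(2π×0.0248×1) = 6.784 K/W
R_total = 6.785 K/W
Q = ΔT/R_total = 49/6.785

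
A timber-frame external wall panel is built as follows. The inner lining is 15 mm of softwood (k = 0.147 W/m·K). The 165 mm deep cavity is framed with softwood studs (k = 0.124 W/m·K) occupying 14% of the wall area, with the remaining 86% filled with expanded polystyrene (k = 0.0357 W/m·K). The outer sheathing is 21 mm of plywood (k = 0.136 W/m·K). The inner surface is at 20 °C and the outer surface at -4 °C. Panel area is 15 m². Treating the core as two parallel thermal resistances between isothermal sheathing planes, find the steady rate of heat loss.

Q ≈ 97.6 W

Sheathing layers in series; stud and cavity paths in parallel between them.
R_inner = 0.015/(0.147×15) = 0.006803 K/W
R_stud  = 0.165/(0.124×0.14×15) = 0.6336 K/W
R_cav   = 0.165/(0.0357×0.86×15) = 0.3583 K/W
1/R_core = 1/R_stud + 1/R_cav → R_core = 0.2289 K/W
R_outer = 0.021/(0.136×15) = 0.01029 K/W
R_total = 0.246 K/W
Q = ΔT/R_total = 24/0.246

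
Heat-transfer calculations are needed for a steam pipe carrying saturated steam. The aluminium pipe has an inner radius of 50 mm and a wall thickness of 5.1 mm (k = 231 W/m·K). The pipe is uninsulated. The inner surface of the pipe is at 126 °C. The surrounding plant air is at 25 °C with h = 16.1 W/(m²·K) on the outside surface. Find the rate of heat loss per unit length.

q′ ≈ 563 W/m

For a radial system each layer contributes R = ln(r_out/r_in)/(2πkL); films add R = 1/(hA).
R_aluminium pipe wall = ln(55.1/50)/(2π×231×1) = 6.692×10^-5 K/W
R_outer film = 1/(h_o·2πr_oL) = 1/(16.1×2π×0.0551×1) = 0.1794 K/W
R_total = 0.1795 K/W
Q = ΔT/R_total = 101/0.1795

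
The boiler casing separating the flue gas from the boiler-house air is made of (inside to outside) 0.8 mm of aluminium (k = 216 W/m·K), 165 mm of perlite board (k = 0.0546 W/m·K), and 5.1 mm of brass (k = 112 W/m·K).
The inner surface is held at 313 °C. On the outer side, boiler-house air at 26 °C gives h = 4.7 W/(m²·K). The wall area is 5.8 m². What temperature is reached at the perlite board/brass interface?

T ≈ 44.9 °C

Treating each layer as a thermal resistance in series:
R_aluminium = L/(kA) = 0.0008/(216×5.8) = 6.386×10^-7 K/W
R_perlite board = L/(kA) = 0.165/(0.0546×5.8) = 0.521 K/W
R_brass = L/(kA) = 0.0051/(112×5.8) = 7.851×10^-6 K/W
R_outer film = 1/(h_o·A) = 1/(4.7×5.8) = 0.03668 K/W
R_total = 0.5577 K/W;  Q = ΔT/R_total = 287/0.5577 = 514.6 W
T_interface = T_inner − Q·ΣR(inner→interface) = 313 − 515×0.521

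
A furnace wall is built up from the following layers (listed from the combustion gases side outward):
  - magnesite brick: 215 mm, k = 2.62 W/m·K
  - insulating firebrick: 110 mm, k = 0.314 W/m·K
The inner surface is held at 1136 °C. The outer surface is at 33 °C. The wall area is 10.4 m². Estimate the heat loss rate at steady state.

Q ≈ 26500 W

Treating each layer as a thermal resistance in series:
R_magnesite brick = L/(kA) = 0.215/(2.62×10.4) = 0.00789 K/W
R_insulating firebrick = L/(kA) = 0.11/(0.314×10.4) = 0.03368 K/W
R_total = 0.04157 K/W
Q = ΔT / R_total = 1103 / 0.04157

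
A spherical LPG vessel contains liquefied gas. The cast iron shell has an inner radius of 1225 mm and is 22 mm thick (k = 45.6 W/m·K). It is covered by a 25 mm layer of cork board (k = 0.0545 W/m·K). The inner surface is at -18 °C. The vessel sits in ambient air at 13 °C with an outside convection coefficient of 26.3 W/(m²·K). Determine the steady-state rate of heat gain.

Spherical conduction: R = (1/r_in − 1/r_out)/(4πk) per layer; series-sum.
R_cast iron shell = (1/1.225 − 1/1.247)/(4π×45.6) = 2.513×10^-5 K/W
R_cork board = (1/1.247 − 1/1.272)/(4π×0.0545) = 0.02301 K/W
R_outer film = 1/(h·4πr_o²) = 1/(26.3×4π×1.272²) = 0.00187 K/W
R_total = 0.02491 K/W
Q = ΔT/R_total = 31/0.02491

Q ≈ 1240 W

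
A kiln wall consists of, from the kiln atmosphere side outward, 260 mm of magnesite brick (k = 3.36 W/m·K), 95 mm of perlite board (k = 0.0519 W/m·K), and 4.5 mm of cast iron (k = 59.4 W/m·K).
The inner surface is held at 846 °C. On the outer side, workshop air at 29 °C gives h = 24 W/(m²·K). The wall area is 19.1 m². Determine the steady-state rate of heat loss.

Series thermal resistances:
R_magnesite brick = L/(kA) = 0.26/(3.36×19.1) = 0.004051 K/W
R_perlite board = L/(kA) = 0.095/(0.0519×19.1) = 0.09583 K/W
R_cast iron = L/(kA) = 0.0045/(59.4×19.1) = 3.966×10^-6 K/W
R_outer film = 1/(h_o·A) = 1/(24×19.1) = 0.002182 K/W
R_total = 0.1021 K/W
Q = ΔT / R_total = 817 / 0.1021

Q ≈ 8000 W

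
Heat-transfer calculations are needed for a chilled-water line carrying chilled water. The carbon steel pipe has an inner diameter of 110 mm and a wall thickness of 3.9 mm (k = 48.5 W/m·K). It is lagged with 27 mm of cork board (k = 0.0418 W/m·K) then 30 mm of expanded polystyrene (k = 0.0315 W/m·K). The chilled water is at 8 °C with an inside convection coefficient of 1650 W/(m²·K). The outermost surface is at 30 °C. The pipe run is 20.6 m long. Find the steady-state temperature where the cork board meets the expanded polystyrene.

Radial resistances (cylindrical: R_cond = ln(r_o/r_i)/(2πkL), R_conv = 1/(h·2πrL)):
R_inner film = 1/(h_i·2πr₁L) = 1/(1650×2π×0.055×20.6) = 8.513×10^-5 K/W
R_carbon steel pipe wall = ln(58.9/55)/(2π×48.5×20.6) = 1.091×10^-5 K/W
R_cork board = ln(85.9/58.9)/(2π×0.0418×20.6) = 0.06974 K/W
R_expanded polystyrene = ln(115.9/85.9)/(2π×0.0315×20.6) = 0.07347 K/W
R_total = 0.1433 K/W
Q = ΔT/R_total = 22/0.1433
Q = 154 W
T_interface = T_inner + Q·ΣR(inner→interface) = 8 + 154×0.06984

T ≈ 18.7 °C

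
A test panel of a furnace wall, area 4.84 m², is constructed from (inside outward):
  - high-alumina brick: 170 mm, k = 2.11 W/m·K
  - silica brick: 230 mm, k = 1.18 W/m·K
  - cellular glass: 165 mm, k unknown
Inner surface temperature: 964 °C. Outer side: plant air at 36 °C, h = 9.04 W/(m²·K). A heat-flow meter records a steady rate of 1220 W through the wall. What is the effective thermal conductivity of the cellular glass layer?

Using the resistance-network approach (series):
R_high-alumina brick = L/(kA) = 0.17/(2.11×4.84) = 0.01665 K/W
R_silica brick = L/(kA) = 0.23/(1.18×4.84) = 0.04027 K/W
R_outer film = 1/(h_o·A) = 1/(9.04×4.84) = 0.02286 K/W
Sum of known resistances R_other = 0.07977 K/W
Total R = ΔT/Q = 928/1220 = 0.7607 K/W
R_cellular glass = R_total − R_other = 0.6809 K/W
k = L/(R·A) = 0.165/(0.6809×4.84)

k ≈ 0.0501 W/(m·K)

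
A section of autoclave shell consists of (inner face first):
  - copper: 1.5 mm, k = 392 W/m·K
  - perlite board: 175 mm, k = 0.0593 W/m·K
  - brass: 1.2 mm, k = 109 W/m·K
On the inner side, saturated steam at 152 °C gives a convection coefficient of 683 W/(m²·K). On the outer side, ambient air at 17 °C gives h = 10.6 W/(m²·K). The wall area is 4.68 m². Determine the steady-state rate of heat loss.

Q ≈ 207 W

Thermal resistances in series:
R_inner film = 1/(h_i·A) = 1/(683×4.68) = 3.128×10^-4 K/W
R_copper = L/(kA) = 0.0015/(392×4.68) = 8.176×10^-7 K/W
R_perlite board = L/(kA) = 0.175/(0.0593×4.68) = 0.6306 K/W
R_brass = L/(kA) = 0.0012/(109×4.68) = 2.352×10^-6 K/W
R_outer film = 1/(h_o·A) = 1/(10.6×4.68) = 0.02016 K/W
R_total = 0.6511 K/W
Q = ΔT / R_total = 135 / 0.6511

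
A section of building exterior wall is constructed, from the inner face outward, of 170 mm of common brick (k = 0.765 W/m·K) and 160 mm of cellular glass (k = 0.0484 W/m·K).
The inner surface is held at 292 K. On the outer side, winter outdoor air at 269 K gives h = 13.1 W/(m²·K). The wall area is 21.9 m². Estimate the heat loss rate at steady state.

Series thermal resistances:
R_common brick = L/(kA) = 0.17/(0.765×21.9) = 0.01015 K/W
R_cellular glass = L/(kA) = 0.16/(0.0484×21.9) = 0.1509 K/W
R_outer film = 1/(h_o·A) = 1/(13.1×21.9) = 0.003486 K/W
R_total = 0.1646 K/W
Q = ΔT / R_total = 23 / 0.1646

Q ≈ 140 W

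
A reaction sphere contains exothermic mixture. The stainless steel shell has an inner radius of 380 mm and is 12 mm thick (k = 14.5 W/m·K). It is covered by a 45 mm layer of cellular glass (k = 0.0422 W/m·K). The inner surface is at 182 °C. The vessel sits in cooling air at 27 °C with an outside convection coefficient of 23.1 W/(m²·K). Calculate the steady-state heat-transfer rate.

Q ≈ 302 W

For a spherical shell R = (1/r₁ − 1/r₂)/(4πk); film R = 1/(h·4πr²). In series:
R_stainless steel shell = (1/0.38 − 1/0.392)/(4π×14.5) = 4.421×10^-4 K/W
R_cellular glass = (1/0.392 − 1/0.437)/(4π×0.0422) = 0.4954 K/W
R_outer film = 1/(h·4πr_o²) = 1/(23.1×4π×0.437²) = 0.01804 K/W
R_total = 0.5138 K/W
Q = ΔT/R_total = 155/0.5138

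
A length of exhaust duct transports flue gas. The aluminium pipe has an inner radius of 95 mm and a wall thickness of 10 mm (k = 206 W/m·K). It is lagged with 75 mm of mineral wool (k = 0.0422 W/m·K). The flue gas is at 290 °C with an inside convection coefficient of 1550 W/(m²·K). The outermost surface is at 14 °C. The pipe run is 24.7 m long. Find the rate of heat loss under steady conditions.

Radial resistances (cylindrical: R_cond = ln(r_o/r_i)/(2πkL), R_conv = 1/(h·2πrL)):
R_inner film = 1/(h_i·2πr₁L) = 1/(1550×2π×0.095×24.7) = 4.376×10^-5 K/W
R_aluminium pipe wall = ln(105/95)/(2π×206×24.7) = 3.131×10^-6 K/W
R_mineral wool = ln(180/105)/(2π×0.0422×24.7) = 0.0823 K/W
R_total = 0.08235 K/W
Q = ΔT/R_total = 276/0.08235

Q ≈ 3350 W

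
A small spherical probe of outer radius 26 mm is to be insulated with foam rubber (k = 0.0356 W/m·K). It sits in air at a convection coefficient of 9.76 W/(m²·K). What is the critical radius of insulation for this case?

r_cr ≈ 7.3 mm

For a sphere r_cr = 2k/h = 2×0.0356/9.76
r_cr = 7.3 mm; since the bare radius (26 mm) is above r_cr, any added insulation will reduce heat loss.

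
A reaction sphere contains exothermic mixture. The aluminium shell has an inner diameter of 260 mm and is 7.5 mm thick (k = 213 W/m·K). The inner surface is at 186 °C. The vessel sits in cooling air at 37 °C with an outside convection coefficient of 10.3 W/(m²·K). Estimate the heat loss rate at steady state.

Q ≈ 364 W

For a spherical shell R = (1/r₁ − 1/r₂)/(4πk); film R = 1/(h·4πr²). In series:
R_aluminium shell = (1/0.13 − 1/0.1375)/(4π×213) = 1.568×10^-4 K/W
R_outer film = 1/(h·4πr_o²) = 1/(10.3×4π×0.1375²) = 0.4086 K/W
R_total = 0.4088 K/W
Q = ΔT/R_total = 149/0.4088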